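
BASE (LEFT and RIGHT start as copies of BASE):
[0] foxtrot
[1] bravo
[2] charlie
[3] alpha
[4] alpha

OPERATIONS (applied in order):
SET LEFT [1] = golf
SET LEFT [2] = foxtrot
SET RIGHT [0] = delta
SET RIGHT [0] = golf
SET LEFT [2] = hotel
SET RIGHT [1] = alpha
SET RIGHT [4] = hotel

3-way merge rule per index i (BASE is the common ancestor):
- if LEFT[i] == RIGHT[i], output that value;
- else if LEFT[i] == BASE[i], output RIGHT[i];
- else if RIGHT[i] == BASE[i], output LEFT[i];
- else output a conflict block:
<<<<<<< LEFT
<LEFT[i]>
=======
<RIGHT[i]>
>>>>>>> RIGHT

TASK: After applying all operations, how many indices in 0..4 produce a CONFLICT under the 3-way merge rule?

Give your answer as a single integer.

Final LEFT:  [foxtrot, golf, hotel, alpha, alpha]
Final RIGHT: [golf, alpha, charlie, alpha, hotel]
i=0: L=foxtrot=BASE, R=golf -> take RIGHT -> golf
i=1: BASE=bravo L=golf R=alpha all differ -> CONFLICT
i=2: L=hotel, R=charlie=BASE -> take LEFT -> hotel
i=3: L=alpha R=alpha -> agree -> alpha
i=4: L=alpha=BASE, R=hotel -> take RIGHT -> hotel
Conflict count: 1

Answer: 1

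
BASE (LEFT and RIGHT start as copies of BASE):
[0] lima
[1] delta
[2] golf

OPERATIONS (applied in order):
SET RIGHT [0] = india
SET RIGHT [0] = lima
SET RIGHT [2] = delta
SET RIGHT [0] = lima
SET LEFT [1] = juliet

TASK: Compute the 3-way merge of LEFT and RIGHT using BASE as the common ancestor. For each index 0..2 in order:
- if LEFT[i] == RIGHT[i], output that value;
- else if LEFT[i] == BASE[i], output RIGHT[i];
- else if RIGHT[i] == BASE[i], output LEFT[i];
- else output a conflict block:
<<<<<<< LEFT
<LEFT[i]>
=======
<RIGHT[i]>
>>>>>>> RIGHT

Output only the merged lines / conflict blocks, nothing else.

Final LEFT:  [lima, juliet, golf]
Final RIGHT: [lima, delta, delta]
i=0: L=lima R=lima -> agree -> lima
i=1: L=juliet, R=delta=BASE -> take LEFT -> juliet
i=2: L=golf=BASE, R=delta -> take RIGHT -> delta

Answer: lima
juliet
delta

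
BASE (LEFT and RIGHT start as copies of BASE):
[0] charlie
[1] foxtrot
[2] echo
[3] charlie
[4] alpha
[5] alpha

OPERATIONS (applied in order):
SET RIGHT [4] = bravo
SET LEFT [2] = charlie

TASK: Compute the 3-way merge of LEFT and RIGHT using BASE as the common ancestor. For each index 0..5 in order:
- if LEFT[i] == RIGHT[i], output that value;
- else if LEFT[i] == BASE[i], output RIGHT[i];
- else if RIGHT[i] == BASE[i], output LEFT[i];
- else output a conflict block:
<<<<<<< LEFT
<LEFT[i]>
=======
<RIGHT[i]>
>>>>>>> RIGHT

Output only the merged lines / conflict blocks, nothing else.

Final LEFT:  [charlie, foxtrot, charlie, charlie, alpha, alpha]
Final RIGHT: [charlie, foxtrot, echo, charlie, bravo, alpha]
i=0: L=charlie R=charlie -> agree -> charlie
i=1: L=foxtrot R=foxtrot -> agree -> foxtrot
i=2: L=charlie, R=echo=BASE -> take LEFT -> charlie
i=3: L=charlie R=charlie -> agree -> charlie
i=4: L=alpha=BASE, R=bravo -> take RIGHT -> bravo
i=5: L=alpha R=alpha -> agree -> alpha

Answer: charlie
foxtrot
charlie
charlie
bravo
alpha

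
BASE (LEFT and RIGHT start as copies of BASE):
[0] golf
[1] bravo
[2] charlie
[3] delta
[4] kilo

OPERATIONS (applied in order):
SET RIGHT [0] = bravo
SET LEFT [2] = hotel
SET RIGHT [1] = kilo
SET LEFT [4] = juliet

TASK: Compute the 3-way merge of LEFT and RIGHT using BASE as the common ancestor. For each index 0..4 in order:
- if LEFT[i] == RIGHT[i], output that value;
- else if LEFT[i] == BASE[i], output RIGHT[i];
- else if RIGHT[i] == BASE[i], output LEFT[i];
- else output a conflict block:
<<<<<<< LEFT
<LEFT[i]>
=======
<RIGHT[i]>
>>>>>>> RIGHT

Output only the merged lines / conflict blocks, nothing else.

Answer: bravo
kilo
hotel
delta
juliet

Derivation:
Final LEFT:  [golf, bravo, hotel, delta, juliet]
Final RIGHT: [bravo, kilo, charlie, delta, kilo]
i=0: L=golf=BASE, R=bravo -> take RIGHT -> bravo
i=1: L=bravo=BASE, R=kilo -> take RIGHT -> kilo
i=2: L=hotel, R=charlie=BASE -> take LEFT -> hotel
i=3: L=delta R=delta -> agree -> delta
i=4: L=juliet, R=kilo=BASE -> take LEFT -> juliet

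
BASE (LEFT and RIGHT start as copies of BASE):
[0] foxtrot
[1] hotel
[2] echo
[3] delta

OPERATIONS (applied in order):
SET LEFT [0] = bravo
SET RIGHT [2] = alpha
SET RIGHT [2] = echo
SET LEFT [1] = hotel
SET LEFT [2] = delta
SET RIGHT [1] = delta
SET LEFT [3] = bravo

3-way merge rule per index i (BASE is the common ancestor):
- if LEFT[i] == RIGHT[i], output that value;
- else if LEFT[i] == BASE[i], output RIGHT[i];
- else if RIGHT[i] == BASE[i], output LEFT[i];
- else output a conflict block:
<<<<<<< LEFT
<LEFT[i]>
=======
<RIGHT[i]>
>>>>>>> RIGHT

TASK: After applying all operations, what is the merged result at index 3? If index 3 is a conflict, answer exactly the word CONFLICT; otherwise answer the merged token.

Answer: bravo

Derivation:
Final LEFT:  [bravo, hotel, delta, bravo]
Final RIGHT: [foxtrot, delta, echo, delta]
i=0: L=bravo, R=foxtrot=BASE -> take LEFT -> bravo
i=1: L=hotel=BASE, R=delta -> take RIGHT -> delta
i=2: L=delta, R=echo=BASE -> take LEFT -> delta
i=3: L=bravo, R=delta=BASE -> take LEFT -> bravo
Index 3 -> bravo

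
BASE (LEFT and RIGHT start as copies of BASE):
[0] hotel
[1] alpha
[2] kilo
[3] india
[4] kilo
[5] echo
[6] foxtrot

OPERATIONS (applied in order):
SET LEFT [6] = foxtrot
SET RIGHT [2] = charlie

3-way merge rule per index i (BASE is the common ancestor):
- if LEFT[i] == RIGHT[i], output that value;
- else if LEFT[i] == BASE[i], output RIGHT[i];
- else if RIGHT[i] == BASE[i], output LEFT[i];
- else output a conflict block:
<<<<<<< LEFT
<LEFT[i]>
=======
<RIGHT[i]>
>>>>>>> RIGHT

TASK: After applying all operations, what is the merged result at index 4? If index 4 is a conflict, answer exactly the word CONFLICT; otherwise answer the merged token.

Answer: kilo

Derivation:
Final LEFT:  [hotel, alpha, kilo, india, kilo, echo, foxtrot]
Final RIGHT: [hotel, alpha, charlie, india, kilo, echo, foxtrot]
i=0: L=hotel R=hotel -> agree -> hotel
i=1: L=alpha R=alpha -> agree -> alpha
i=2: L=kilo=BASE, R=charlie -> take RIGHT -> charlie
i=3: L=india R=india -> agree -> india
i=4: L=kilo R=kilo -> agree -> kilo
i=5: L=echo R=echo -> agree -> echo
i=6: L=foxtrot R=foxtrot -> agree -> foxtrot
Index 4 -> kilo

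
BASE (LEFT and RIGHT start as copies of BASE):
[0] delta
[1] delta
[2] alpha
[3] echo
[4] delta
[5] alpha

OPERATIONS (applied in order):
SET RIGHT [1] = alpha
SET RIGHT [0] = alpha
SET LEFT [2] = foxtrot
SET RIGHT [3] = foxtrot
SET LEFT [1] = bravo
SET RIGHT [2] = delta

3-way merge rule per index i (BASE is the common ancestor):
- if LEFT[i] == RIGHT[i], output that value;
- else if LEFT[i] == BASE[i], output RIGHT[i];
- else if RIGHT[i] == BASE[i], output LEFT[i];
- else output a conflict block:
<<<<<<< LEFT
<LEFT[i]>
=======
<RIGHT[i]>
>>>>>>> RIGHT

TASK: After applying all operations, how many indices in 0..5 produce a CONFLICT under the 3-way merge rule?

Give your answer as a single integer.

Answer: 2

Derivation:
Final LEFT:  [delta, bravo, foxtrot, echo, delta, alpha]
Final RIGHT: [alpha, alpha, delta, foxtrot, delta, alpha]
i=0: L=delta=BASE, R=alpha -> take RIGHT -> alpha
i=1: BASE=delta L=bravo R=alpha all differ -> CONFLICT
i=2: BASE=alpha L=foxtrot R=delta all differ -> CONFLICT
i=3: L=echo=BASE, R=foxtrot -> take RIGHT -> foxtrot
i=4: L=delta R=delta -> agree -> delta
i=5: L=alpha R=alpha -> agree -> alpha
Conflict count: 2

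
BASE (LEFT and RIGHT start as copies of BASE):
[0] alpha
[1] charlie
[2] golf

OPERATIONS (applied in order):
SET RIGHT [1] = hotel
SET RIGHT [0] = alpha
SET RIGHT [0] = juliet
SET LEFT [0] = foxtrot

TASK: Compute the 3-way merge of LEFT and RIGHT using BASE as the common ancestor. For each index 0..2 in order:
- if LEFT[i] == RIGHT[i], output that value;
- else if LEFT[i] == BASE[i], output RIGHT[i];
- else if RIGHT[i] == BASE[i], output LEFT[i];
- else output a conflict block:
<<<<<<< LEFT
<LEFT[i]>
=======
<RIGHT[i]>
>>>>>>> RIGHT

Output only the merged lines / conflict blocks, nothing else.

Answer: <<<<<<< LEFT
foxtrot
=======
juliet
>>>>>>> RIGHT
hotel
golf

Derivation:
Final LEFT:  [foxtrot, charlie, golf]
Final RIGHT: [juliet, hotel, golf]
i=0: BASE=alpha L=foxtrot R=juliet all differ -> CONFLICT
i=1: L=charlie=BASE, R=hotel -> take RIGHT -> hotel
i=2: L=golf R=golf -> agree -> golf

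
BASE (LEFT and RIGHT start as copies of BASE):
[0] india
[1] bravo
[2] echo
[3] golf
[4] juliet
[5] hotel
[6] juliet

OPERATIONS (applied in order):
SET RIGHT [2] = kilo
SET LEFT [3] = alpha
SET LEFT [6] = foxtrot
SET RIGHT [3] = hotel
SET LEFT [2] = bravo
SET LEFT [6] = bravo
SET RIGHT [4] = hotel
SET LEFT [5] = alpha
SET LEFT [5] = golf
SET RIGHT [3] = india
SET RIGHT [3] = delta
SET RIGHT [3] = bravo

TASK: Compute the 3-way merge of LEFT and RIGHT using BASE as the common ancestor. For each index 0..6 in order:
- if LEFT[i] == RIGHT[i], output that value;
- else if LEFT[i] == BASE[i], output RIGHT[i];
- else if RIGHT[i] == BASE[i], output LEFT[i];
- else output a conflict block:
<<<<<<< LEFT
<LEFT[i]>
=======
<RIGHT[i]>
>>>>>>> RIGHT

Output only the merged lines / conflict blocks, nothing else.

Final LEFT:  [india, bravo, bravo, alpha, juliet, golf, bravo]
Final RIGHT: [india, bravo, kilo, bravo, hotel, hotel, juliet]
i=0: L=india R=india -> agree -> india
i=1: L=bravo R=bravo -> agree -> bravo
i=2: BASE=echo L=bravo R=kilo all differ -> CONFLICT
i=3: BASE=golf L=alpha R=bravo all differ -> CONFLICT
i=4: L=juliet=BASE, R=hotel -> take RIGHT -> hotel
i=5: L=golf, R=hotel=BASE -> take LEFT -> golf
i=6: L=bravo, R=juliet=BASE -> take LEFT -> bravo

Answer: india
bravo
<<<<<<< LEFT
bravo
=======
kilo
>>>>>>> RIGHT
<<<<<<< LEFT
alpha
=======
bravo
>>>>>>> RIGHT
hotel
golf
bravo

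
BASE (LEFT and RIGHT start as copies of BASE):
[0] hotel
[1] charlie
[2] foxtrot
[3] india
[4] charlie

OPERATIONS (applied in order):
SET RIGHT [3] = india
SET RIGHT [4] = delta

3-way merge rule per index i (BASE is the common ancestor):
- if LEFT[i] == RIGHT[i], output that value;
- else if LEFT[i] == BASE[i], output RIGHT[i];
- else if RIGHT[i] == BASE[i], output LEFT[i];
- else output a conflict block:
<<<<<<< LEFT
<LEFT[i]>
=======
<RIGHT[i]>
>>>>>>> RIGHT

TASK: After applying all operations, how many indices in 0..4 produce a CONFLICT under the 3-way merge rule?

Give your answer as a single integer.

Answer: 0

Derivation:
Final LEFT:  [hotel, charlie, foxtrot, india, charlie]
Final RIGHT: [hotel, charlie, foxtrot, india, delta]
i=0: L=hotel R=hotel -> agree -> hotel
i=1: L=charlie R=charlie -> agree -> charlie
i=2: L=foxtrot R=foxtrot -> agree -> foxtrot
i=3: L=india R=india -> agree -> india
i=4: L=charlie=BASE, R=delta -> take RIGHT -> delta
Conflict count: 0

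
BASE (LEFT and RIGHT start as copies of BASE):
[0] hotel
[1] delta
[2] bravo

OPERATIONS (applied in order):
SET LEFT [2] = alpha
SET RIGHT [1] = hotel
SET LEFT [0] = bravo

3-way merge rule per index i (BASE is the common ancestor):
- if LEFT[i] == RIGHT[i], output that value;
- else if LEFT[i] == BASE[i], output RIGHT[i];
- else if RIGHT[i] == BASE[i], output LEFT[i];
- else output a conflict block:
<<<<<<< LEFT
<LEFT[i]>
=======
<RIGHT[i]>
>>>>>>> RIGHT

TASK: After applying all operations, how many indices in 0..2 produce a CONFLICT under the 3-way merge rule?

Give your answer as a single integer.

Answer: 0

Derivation:
Final LEFT:  [bravo, delta, alpha]
Final RIGHT: [hotel, hotel, bravo]
i=0: L=bravo, R=hotel=BASE -> take LEFT -> bravo
i=1: L=delta=BASE, R=hotel -> take RIGHT -> hotel
i=2: L=alpha, R=bravo=BASE -> take LEFT -> alpha
Conflict count: 0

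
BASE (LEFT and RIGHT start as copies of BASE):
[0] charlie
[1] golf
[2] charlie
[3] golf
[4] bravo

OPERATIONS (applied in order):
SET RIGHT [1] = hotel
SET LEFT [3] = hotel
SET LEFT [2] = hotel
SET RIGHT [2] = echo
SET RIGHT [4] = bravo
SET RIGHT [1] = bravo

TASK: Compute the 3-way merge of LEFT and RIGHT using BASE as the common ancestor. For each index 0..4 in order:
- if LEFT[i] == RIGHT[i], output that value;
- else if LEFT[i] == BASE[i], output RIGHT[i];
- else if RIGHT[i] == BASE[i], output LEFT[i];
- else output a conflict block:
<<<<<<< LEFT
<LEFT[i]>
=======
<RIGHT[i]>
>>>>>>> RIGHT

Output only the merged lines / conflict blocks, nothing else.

Final LEFT:  [charlie, golf, hotel, hotel, bravo]
Final RIGHT: [charlie, bravo, echo, golf, bravo]
i=0: L=charlie R=charlie -> agree -> charlie
i=1: L=golf=BASE, R=bravo -> take RIGHT -> bravo
i=2: BASE=charlie L=hotel R=echo all differ -> CONFLICT
i=3: L=hotel, R=golf=BASE -> take LEFT -> hotel
i=4: L=bravo R=bravo -> agree -> bravo

Answer: charlie
bravo
<<<<<<< LEFT
hotel
=======
echo
>>>>>>> RIGHT
hotel
bravo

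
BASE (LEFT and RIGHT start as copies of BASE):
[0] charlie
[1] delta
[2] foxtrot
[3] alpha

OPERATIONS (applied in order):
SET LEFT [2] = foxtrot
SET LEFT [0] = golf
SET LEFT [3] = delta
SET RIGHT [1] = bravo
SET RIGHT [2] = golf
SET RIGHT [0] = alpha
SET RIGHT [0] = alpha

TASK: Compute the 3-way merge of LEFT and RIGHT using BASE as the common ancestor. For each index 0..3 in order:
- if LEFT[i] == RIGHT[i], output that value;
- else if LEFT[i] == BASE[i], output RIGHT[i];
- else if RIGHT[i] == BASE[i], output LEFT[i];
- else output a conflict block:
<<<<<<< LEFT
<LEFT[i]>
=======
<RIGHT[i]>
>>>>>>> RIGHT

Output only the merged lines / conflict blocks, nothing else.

Answer: <<<<<<< LEFT
golf
=======
alpha
>>>>>>> RIGHT
bravo
golf
delta

Derivation:
Final LEFT:  [golf, delta, foxtrot, delta]
Final RIGHT: [alpha, bravo, golf, alpha]
i=0: BASE=charlie L=golf R=alpha all differ -> CONFLICT
i=1: L=delta=BASE, R=bravo -> take RIGHT -> bravo
i=2: L=foxtrot=BASE, R=golf -> take RIGHT -> golf
i=3: L=delta, R=alpha=BASE -> take LEFT -> delta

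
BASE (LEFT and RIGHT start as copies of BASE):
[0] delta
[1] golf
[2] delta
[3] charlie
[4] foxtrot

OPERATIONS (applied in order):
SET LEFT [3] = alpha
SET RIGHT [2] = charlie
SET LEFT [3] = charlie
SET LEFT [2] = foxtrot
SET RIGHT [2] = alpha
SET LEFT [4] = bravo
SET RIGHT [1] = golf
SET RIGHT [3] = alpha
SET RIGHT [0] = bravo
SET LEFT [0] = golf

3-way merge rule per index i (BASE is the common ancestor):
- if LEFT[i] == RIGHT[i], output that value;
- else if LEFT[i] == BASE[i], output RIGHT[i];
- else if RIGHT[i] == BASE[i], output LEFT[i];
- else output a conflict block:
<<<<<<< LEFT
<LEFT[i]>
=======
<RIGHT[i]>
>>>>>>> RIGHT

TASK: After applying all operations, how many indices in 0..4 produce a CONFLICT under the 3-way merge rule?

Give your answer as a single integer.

Answer: 2

Derivation:
Final LEFT:  [golf, golf, foxtrot, charlie, bravo]
Final RIGHT: [bravo, golf, alpha, alpha, foxtrot]
i=0: BASE=delta L=golf R=bravo all differ -> CONFLICT
i=1: L=golf R=golf -> agree -> golf
i=2: BASE=delta L=foxtrot R=alpha all differ -> CONFLICT
i=3: L=charlie=BASE, R=alpha -> take RIGHT -> alpha
i=4: L=bravo, R=foxtrot=BASE -> take LEFT -> bravo
Conflict count: 2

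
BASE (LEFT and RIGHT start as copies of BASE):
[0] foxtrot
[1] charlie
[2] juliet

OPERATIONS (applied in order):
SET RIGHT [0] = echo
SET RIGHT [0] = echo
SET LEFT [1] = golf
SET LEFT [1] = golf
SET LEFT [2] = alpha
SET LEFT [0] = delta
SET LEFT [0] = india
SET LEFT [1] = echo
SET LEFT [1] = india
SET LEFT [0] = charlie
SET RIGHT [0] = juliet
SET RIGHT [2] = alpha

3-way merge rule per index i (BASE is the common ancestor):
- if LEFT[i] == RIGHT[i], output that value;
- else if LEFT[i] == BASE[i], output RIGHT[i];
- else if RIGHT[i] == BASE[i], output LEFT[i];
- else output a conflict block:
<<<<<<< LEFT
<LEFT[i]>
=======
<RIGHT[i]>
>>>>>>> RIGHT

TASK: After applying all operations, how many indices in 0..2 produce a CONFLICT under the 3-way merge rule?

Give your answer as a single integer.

Answer: 1

Derivation:
Final LEFT:  [charlie, india, alpha]
Final RIGHT: [juliet, charlie, alpha]
i=0: BASE=foxtrot L=charlie R=juliet all differ -> CONFLICT
i=1: L=india, R=charlie=BASE -> take LEFT -> india
i=2: L=alpha R=alpha -> agree -> alpha
Conflict count: 1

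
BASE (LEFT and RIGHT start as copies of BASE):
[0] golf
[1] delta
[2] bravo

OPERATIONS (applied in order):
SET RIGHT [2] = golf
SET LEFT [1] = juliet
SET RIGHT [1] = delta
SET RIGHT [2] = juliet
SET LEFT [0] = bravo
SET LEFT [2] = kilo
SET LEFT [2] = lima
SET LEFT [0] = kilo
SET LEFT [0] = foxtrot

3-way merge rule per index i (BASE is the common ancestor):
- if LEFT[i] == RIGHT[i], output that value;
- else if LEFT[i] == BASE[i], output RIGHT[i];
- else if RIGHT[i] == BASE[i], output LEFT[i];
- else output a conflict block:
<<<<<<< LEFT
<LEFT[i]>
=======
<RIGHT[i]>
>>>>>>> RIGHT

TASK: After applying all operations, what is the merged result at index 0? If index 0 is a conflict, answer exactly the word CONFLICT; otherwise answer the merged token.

Answer: foxtrot

Derivation:
Final LEFT:  [foxtrot, juliet, lima]
Final RIGHT: [golf, delta, juliet]
i=0: L=foxtrot, R=golf=BASE -> take LEFT -> foxtrot
i=1: L=juliet, R=delta=BASE -> take LEFT -> juliet
i=2: BASE=bravo L=lima R=juliet all differ -> CONFLICT
Index 0 -> foxtrot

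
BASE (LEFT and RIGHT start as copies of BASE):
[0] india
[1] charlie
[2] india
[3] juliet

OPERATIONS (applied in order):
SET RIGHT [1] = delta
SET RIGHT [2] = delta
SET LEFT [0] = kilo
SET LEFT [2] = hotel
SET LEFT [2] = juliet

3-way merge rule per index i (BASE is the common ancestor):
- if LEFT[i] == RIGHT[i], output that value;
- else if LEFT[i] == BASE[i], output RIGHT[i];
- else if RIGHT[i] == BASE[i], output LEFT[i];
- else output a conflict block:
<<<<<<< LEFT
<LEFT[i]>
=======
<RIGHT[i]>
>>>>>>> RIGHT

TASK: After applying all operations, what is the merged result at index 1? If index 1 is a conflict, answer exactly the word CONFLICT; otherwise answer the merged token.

Answer: delta

Derivation:
Final LEFT:  [kilo, charlie, juliet, juliet]
Final RIGHT: [india, delta, delta, juliet]
i=0: L=kilo, R=india=BASE -> take LEFT -> kilo
i=1: L=charlie=BASE, R=delta -> take RIGHT -> delta
i=2: BASE=india L=juliet R=delta all differ -> CONFLICT
i=3: L=juliet R=juliet -> agree -> juliet
Index 1 -> delta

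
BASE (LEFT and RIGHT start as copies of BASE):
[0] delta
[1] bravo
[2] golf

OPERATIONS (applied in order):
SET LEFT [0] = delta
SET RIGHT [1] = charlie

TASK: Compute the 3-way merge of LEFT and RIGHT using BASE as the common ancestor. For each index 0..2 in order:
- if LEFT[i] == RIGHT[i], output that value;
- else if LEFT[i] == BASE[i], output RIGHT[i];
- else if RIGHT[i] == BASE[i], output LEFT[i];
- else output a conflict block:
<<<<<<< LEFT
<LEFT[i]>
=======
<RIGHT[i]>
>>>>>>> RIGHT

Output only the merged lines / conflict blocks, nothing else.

Answer: delta
charlie
golf

Derivation:
Final LEFT:  [delta, bravo, golf]
Final RIGHT: [delta, charlie, golf]
i=0: L=delta R=delta -> agree -> delta
i=1: L=bravo=BASE, R=charlie -> take RIGHT -> charlie
i=2: L=golf R=golf -> agree -> golf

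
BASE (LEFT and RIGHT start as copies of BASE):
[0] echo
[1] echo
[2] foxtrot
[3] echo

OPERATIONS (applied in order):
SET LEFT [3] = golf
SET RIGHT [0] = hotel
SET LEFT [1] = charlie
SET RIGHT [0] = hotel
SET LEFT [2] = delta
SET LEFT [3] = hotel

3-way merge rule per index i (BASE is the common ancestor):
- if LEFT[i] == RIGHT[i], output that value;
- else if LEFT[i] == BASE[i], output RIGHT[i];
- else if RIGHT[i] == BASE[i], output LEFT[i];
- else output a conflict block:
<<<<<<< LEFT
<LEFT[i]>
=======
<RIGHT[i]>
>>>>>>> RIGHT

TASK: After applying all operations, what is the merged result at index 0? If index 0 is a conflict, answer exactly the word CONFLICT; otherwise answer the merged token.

Final LEFT:  [echo, charlie, delta, hotel]
Final RIGHT: [hotel, echo, foxtrot, echo]
i=0: L=echo=BASE, R=hotel -> take RIGHT -> hotel
i=1: L=charlie, R=echo=BASE -> take LEFT -> charlie
i=2: L=delta, R=foxtrot=BASE -> take LEFT -> delta
i=3: L=hotel, R=echo=BASE -> take LEFT -> hotel
Index 0 -> hotel

Answer: hotel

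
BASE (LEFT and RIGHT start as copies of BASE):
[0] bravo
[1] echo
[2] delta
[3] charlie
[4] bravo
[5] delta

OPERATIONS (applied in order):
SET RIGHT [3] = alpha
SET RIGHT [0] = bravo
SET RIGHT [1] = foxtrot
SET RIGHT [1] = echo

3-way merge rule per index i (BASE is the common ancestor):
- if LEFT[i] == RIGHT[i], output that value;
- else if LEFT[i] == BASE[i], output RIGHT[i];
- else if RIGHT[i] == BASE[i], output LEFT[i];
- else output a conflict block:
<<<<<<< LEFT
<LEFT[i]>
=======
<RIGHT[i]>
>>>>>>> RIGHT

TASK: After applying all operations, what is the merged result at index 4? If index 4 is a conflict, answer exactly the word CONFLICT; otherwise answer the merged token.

Final LEFT:  [bravo, echo, delta, charlie, bravo, delta]
Final RIGHT: [bravo, echo, delta, alpha, bravo, delta]
i=0: L=bravo R=bravo -> agree -> bravo
i=1: L=echo R=echo -> agree -> echo
i=2: L=delta R=delta -> agree -> delta
i=3: L=charlie=BASE, R=alpha -> take RIGHT -> alpha
i=4: L=bravo R=bravo -> agree -> bravo
i=5: L=delta R=delta -> agree -> delta
Index 4 -> bravo

Answer: bravo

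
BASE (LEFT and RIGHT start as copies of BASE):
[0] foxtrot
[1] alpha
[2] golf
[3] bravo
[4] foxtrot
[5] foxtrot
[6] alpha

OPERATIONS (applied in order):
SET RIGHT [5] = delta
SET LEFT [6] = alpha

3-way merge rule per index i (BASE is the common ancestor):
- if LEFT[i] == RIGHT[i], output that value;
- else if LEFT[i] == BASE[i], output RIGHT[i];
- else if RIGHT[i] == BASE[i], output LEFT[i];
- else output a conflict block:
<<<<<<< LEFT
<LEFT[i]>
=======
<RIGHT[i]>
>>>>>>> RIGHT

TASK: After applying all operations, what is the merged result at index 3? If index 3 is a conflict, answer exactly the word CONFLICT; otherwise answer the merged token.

Final LEFT:  [foxtrot, alpha, golf, bravo, foxtrot, foxtrot, alpha]
Final RIGHT: [foxtrot, alpha, golf, bravo, foxtrot, delta, alpha]
i=0: L=foxtrot R=foxtrot -> agree -> foxtrot
i=1: L=alpha R=alpha -> agree -> alpha
i=2: L=golf R=golf -> agree -> golf
i=3: L=bravo R=bravo -> agree -> bravo
i=4: L=foxtrot R=foxtrot -> agree -> foxtrot
i=5: L=foxtrot=BASE, R=delta -> take RIGHT -> delta
i=6: L=alpha R=alpha -> agree -> alpha
Index 3 -> bravo

Answer: bravo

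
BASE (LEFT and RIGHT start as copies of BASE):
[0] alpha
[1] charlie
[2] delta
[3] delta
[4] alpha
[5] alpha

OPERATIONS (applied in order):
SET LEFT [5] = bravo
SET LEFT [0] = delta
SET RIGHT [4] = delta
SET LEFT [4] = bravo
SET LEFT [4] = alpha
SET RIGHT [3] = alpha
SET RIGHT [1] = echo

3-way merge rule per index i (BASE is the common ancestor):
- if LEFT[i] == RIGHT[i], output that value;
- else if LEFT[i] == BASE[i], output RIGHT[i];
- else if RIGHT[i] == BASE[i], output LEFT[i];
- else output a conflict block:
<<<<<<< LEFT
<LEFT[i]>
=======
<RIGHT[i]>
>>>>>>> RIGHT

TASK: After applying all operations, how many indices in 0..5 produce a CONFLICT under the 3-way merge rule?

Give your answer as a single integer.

Final LEFT:  [delta, charlie, delta, delta, alpha, bravo]
Final RIGHT: [alpha, echo, delta, alpha, delta, alpha]
i=0: L=delta, R=alpha=BASE -> take LEFT -> delta
i=1: L=charlie=BASE, R=echo -> take RIGHT -> echo
i=2: L=delta R=delta -> agree -> delta
i=3: L=delta=BASE, R=alpha -> take RIGHT -> alpha
i=4: L=alpha=BASE, R=delta -> take RIGHT -> delta
i=5: L=bravo, R=alpha=BASE -> take LEFT -> bravo
Conflict count: 0

Answer: 0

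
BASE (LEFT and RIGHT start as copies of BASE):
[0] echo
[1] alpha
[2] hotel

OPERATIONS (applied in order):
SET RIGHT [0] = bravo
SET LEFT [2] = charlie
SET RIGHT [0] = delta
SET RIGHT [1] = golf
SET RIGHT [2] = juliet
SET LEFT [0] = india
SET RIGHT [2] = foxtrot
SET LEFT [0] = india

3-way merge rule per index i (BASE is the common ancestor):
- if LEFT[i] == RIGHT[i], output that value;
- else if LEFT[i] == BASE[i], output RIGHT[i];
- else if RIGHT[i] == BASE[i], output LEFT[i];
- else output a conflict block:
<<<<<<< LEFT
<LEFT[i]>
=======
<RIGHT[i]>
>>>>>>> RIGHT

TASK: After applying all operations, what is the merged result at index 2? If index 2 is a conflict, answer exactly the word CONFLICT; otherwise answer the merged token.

Final LEFT:  [india, alpha, charlie]
Final RIGHT: [delta, golf, foxtrot]
i=0: BASE=echo L=india R=delta all differ -> CONFLICT
i=1: L=alpha=BASE, R=golf -> take RIGHT -> golf
i=2: BASE=hotel L=charlie R=foxtrot all differ -> CONFLICT
Index 2 -> CONFLICT

Answer: CONFLICT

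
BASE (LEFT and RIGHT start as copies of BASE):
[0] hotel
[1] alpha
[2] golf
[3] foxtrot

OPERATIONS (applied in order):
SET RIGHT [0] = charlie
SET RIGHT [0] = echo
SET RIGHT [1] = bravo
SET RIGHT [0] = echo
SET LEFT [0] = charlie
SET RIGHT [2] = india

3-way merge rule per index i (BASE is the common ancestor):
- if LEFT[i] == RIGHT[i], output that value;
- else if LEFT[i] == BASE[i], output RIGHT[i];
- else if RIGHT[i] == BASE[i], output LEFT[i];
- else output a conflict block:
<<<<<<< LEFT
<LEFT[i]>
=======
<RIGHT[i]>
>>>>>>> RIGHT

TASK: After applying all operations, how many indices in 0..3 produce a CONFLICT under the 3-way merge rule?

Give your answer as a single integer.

Final LEFT:  [charlie, alpha, golf, foxtrot]
Final RIGHT: [echo, bravo, india, foxtrot]
i=0: BASE=hotel L=charlie R=echo all differ -> CONFLICT
i=1: L=alpha=BASE, R=bravo -> take RIGHT -> bravo
i=2: L=golf=BASE, R=india -> take RIGHT -> india
i=3: L=foxtrot R=foxtrot -> agree -> foxtrot
Conflict count: 1

Answer: 1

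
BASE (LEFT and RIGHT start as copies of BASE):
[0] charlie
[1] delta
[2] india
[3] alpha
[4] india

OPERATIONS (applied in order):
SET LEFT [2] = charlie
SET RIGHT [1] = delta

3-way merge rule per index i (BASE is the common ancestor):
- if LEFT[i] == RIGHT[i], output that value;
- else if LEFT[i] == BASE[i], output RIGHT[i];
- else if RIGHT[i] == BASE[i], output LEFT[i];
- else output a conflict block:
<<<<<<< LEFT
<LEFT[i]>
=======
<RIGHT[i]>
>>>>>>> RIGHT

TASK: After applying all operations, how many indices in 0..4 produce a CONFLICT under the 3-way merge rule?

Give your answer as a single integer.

Final LEFT:  [charlie, delta, charlie, alpha, india]
Final RIGHT: [charlie, delta, india, alpha, india]
i=0: L=charlie R=charlie -> agree -> charlie
i=1: L=delta R=delta -> agree -> delta
i=2: L=charlie, R=india=BASE -> take LEFT -> charlie
i=3: L=alpha R=alpha -> agree -> alpha
i=4: L=india R=india -> agree -> india
Conflict count: 0

Answer: 0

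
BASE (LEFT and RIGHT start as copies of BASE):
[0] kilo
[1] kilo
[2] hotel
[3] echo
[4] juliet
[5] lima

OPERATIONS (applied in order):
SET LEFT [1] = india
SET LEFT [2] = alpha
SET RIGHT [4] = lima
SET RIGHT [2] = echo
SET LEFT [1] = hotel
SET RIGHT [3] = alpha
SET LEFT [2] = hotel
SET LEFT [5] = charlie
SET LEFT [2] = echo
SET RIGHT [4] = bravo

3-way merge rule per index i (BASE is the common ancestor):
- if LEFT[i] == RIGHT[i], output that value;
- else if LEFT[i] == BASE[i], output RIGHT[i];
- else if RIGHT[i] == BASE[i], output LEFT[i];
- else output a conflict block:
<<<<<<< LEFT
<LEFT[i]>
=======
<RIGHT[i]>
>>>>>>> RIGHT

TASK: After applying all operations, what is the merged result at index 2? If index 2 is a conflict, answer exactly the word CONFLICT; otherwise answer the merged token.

Answer: echo

Derivation:
Final LEFT:  [kilo, hotel, echo, echo, juliet, charlie]
Final RIGHT: [kilo, kilo, echo, alpha, bravo, lima]
i=0: L=kilo R=kilo -> agree -> kilo
i=1: L=hotel, R=kilo=BASE -> take LEFT -> hotel
i=2: L=echo R=echo -> agree -> echo
i=3: L=echo=BASE, R=alpha -> take RIGHT -> alpha
i=4: L=juliet=BASE, R=bravo -> take RIGHT -> bravo
i=5: L=charlie, R=lima=BASE -> take LEFT -> charlie
Index 2 -> echo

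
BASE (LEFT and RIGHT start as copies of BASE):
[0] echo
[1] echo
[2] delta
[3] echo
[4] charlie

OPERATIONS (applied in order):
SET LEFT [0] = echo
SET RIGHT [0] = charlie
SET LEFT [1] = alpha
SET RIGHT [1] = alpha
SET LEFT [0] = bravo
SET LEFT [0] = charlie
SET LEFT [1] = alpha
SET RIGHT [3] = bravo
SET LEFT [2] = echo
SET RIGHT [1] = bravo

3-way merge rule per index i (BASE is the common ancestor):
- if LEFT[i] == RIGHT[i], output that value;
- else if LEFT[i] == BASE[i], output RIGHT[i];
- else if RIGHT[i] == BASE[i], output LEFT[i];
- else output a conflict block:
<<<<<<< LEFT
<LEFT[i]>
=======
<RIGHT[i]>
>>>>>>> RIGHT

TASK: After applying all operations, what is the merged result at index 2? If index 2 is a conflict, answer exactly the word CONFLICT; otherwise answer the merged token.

Answer: echo

Derivation:
Final LEFT:  [charlie, alpha, echo, echo, charlie]
Final RIGHT: [charlie, bravo, delta, bravo, charlie]
i=0: L=charlie R=charlie -> agree -> charlie
i=1: BASE=echo L=alpha R=bravo all differ -> CONFLICT
i=2: L=echo, R=delta=BASE -> take LEFT -> echo
i=3: L=echo=BASE, R=bravo -> take RIGHT -> bravo
i=4: L=charlie R=charlie -> agree -> charlie
Index 2 -> echo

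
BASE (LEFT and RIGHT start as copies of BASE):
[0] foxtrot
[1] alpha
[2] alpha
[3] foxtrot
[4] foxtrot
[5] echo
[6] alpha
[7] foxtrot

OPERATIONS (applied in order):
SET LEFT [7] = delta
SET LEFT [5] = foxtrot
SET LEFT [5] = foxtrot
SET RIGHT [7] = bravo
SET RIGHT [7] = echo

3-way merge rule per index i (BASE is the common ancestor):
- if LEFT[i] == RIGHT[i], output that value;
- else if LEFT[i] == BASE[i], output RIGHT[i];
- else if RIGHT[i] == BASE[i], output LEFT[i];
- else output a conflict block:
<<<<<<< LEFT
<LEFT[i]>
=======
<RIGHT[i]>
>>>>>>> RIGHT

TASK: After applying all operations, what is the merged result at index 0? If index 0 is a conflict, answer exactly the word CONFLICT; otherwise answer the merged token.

Answer: foxtrot

Derivation:
Final LEFT:  [foxtrot, alpha, alpha, foxtrot, foxtrot, foxtrot, alpha, delta]
Final RIGHT: [foxtrot, alpha, alpha, foxtrot, foxtrot, echo, alpha, echo]
i=0: L=foxtrot R=foxtrot -> agree -> foxtrot
i=1: L=alpha R=alpha -> agree -> alpha
i=2: L=alpha R=alpha -> agree -> alpha
i=3: L=foxtrot R=foxtrot -> agree -> foxtrot
i=4: L=foxtrot R=foxtrot -> agree -> foxtrot
i=5: L=foxtrot, R=echo=BASE -> take LEFT -> foxtrot
i=6: L=alpha R=alpha -> agree -> alpha
i=7: BASE=foxtrot L=delta R=echo all differ -> CONFLICT
Index 0 -> foxtrot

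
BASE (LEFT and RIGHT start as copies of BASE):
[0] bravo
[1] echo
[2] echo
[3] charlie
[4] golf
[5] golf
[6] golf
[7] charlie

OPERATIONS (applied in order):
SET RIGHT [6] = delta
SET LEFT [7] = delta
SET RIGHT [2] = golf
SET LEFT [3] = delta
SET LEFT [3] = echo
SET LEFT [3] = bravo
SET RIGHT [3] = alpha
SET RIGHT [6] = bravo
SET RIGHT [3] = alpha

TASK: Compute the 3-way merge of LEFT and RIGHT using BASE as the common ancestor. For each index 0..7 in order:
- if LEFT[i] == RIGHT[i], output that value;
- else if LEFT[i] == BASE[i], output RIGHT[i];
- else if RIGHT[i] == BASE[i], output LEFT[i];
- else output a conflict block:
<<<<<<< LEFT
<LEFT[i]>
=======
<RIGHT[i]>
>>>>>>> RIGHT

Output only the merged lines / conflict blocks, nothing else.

Final LEFT:  [bravo, echo, echo, bravo, golf, golf, golf, delta]
Final RIGHT: [bravo, echo, golf, alpha, golf, golf, bravo, charlie]
i=0: L=bravo R=bravo -> agree -> bravo
i=1: L=echo R=echo -> agree -> echo
i=2: L=echo=BASE, R=golf -> take RIGHT -> golf
i=3: BASE=charlie L=bravo R=alpha all differ -> CONFLICT
i=4: L=golf R=golf -> agree -> golf
i=5: L=golf R=golf -> agree -> golf
i=6: L=golf=BASE, R=bravo -> take RIGHT -> bravo
i=7: L=delta, R=charlie=BASE -> take LEFT -> delta

Answer: bravo
echo
golf
<<<<<<< LEFT
bravo
=======
alpha
>>>>>>> RIGHT
golf
golf
bravo
delta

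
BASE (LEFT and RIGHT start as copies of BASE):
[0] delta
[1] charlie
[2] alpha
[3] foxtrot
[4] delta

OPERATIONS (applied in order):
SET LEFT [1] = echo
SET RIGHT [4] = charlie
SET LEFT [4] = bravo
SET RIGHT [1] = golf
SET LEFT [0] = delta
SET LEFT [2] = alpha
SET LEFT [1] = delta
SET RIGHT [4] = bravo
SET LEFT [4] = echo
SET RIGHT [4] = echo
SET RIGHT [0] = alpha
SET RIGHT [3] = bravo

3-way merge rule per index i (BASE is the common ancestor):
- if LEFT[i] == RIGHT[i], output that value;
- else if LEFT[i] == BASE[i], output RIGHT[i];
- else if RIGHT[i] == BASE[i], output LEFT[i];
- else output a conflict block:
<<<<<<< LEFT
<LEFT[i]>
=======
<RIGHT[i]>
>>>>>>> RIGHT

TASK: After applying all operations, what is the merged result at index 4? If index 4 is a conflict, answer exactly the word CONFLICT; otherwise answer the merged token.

Answer: echo

Derivation:
Final LEFT:  [delta, delta, alpha, foxtrot, echo]
Final RIGHT: [alpha, golf, alpha, bravo, echo]
i=0: L=delta=BASE, R=alpha -> take RIGHT -> alpha
i=1: BASE=charlie L=delta R=golf all differ -> CONFLICT
i=2: L=alpha R=alpha -> agree -> alpha
i=3: L=foxtrot=BASE, R=bravo -> take RIGHT -> bravo
i=4: L=echo R=echo -> agree -> echo
Index 4 -> echo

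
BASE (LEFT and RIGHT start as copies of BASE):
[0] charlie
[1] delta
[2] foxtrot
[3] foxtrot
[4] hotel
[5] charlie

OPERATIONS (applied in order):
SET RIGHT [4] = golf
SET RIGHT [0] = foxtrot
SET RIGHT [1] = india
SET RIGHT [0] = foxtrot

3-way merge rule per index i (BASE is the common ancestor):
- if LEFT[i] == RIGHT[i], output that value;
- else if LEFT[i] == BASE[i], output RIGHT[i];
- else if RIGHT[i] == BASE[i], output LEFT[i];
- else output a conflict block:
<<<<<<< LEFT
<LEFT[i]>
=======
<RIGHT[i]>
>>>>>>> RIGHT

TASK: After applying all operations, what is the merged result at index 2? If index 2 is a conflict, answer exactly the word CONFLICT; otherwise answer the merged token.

Answer: foxtrot

Derivation:
Final LEFT:  [charlie, delta, foxtrot, foxtrot, hotel, charlie]
Final RIGHT: [foxtrot, india, foxtrot, foxtrot, golf, charlie]
i=0: L=charlie=BASE, R=foxtrot -> take RIGHT -> foxtrot
i=1: L=delta=BASE, R=india -> take RIGHT -> india
i=2: L=foxtrot R=foxtrot -> agree -> foxtrot
i=3: L=foxtrot R=foxtrot -> agree -> foxtrot
i=4: L=hotel=BASE, R=golf -> take RIGHT -> golf
i=5: L=charlie R=charlie -> agree -> charlie
Index 2 -> foxtrot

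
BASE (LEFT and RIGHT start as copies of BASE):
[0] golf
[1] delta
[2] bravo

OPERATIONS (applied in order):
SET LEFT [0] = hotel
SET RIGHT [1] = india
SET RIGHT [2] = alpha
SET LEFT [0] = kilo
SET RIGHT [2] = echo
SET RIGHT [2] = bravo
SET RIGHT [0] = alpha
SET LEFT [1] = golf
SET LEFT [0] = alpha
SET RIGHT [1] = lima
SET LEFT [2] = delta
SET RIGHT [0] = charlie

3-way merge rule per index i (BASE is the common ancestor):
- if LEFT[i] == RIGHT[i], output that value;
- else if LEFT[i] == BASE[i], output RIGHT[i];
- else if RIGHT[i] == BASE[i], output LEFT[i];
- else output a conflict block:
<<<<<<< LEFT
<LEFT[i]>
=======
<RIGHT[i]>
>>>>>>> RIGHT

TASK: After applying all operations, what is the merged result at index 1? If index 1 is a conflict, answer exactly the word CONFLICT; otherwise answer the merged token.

Answer: CONFLICT

Derivation:
Final LEFT:  [alpha, golf, delta]
Final RIGHT: [charlie, lima, bravo]
i=0: BASE=golf L=alpha R=charlie all differ -> CONFLICT
i=1: BASE=delta L=golf R=lima all differ -> CONFLICT
i=2: L=delta, R=bravo=BASE -> take LEFT -> delta
Index 1 -> CONFLICT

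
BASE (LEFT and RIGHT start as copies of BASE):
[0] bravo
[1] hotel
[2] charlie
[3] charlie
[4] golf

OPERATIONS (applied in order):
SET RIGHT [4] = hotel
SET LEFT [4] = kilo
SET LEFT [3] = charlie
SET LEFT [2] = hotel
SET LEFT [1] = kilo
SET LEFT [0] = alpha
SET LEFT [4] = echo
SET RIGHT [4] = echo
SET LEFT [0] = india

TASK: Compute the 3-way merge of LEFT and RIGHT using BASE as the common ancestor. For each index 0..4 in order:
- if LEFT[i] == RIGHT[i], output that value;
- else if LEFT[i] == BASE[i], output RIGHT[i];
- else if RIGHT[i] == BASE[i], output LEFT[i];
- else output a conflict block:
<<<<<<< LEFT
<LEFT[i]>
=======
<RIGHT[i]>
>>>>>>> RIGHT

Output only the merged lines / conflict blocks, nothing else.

Final LEFT:  [india, kilo, hotel, charlie, echo]
Final RIGHT: [bravo, hotel, charlie, charlie, echo]
i=0: L=india, R=bravo=BASE -> take LEFT -> india
i=1: L=kilo, R=hotel=BASE -> take LEFT -> kilo
i=2: L=hotel, R=charlie=BASE -> take LEFT -> hotel
i=3: L=charlie R=charlie -> agree -> charlie
i=4: L=echo R=echo -> agree -> echo

Answer: india
kilo
hotel
charlie
echo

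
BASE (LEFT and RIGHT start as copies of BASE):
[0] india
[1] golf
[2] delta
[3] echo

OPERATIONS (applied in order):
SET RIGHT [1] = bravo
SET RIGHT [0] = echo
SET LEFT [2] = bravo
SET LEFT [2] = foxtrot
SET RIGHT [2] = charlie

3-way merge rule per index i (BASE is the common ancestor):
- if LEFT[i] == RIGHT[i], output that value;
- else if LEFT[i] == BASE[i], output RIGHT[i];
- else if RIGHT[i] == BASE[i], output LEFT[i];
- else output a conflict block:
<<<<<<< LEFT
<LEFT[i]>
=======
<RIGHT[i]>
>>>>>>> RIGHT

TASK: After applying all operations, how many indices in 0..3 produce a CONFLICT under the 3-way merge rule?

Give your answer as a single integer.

Answer: 1

Derivation:
Final LEFT:  [india, golf, foxtrot, echo]
Final RIGHT: [echo, bravo, charlie, echo]
i=0: L=india=BASE, R=echo -> take RIGHT -> echo
i=1: L=golf=BASE, R=bravo -> take RIGHT -> bravo
i=2: BASE=delta L=foxtrot R=charlie all differ -> CONFLICT
i=3: L=echo R=echo -> agree -> echo
Conflict count: 1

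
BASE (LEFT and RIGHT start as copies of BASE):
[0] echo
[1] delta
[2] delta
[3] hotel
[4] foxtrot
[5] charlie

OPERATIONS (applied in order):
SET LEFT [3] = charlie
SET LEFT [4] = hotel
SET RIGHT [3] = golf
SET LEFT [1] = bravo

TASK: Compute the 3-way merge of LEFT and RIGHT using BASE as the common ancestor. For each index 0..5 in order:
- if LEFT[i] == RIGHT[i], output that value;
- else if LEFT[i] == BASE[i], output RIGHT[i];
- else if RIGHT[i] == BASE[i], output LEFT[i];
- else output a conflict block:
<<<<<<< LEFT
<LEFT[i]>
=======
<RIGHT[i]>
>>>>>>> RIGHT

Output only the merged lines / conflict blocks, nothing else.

Answer: echo
bravo
delta
<<<<<<< LEFT
charlie
=======
golf
>>>>>>> RIGHT
hotel
charlie

Derivation:
Final LEFT:  [echo, bravo, delta, charlie, hotel, charlie]
Final RIGHT: [echo, delta, delta, golf, foxtrot, charlie]
i=0: L=echo R=echo -> agree -> echo
i=1: L=bravo, R=delta=BASE -> take LEFT -> bravo
i=2: L=delta R=delta -> agree -> delta
i=3: BASE=hotel L=charlie R=golf all differ -> CONFLICT
i=4: L=hotel, R=foxtrot=BASE -> take LEFT -> hotel
i=5: L=charlie R=charlie -> agree -> charlie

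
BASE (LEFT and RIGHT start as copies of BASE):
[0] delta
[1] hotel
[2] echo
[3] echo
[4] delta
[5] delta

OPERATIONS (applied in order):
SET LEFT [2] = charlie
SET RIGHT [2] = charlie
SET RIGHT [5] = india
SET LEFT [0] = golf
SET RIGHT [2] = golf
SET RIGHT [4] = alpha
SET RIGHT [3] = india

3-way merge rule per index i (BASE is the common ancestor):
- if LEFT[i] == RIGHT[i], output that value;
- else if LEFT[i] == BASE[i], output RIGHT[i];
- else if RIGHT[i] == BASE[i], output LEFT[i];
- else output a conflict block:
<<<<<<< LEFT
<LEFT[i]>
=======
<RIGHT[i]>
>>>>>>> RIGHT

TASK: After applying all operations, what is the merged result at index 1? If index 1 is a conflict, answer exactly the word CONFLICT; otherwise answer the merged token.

Answer: hotel

Derivation:
Final LEFT:  [golf, hotel, charlie, echo, delta, delta]
Final RIGHT: [delta, hotel, golf, india, alpha, india]
i=0: L=golf, R=delta=BASE -> take LEFT -> golf
i=1: L=hotel R=hotel -> agree -> hotel
i=2: BASE=echo L=charlie R=golf all differ -> CONFLICT
i=3: L=echo=BASE, R=india -> take RIGHT -> india
i=4: L=delta=BASE, R=alpha -> take RIGHT -> alpha
i=5: L=delta=BASE, R=india -> take RIGHT -> india
Index 1 -> hotel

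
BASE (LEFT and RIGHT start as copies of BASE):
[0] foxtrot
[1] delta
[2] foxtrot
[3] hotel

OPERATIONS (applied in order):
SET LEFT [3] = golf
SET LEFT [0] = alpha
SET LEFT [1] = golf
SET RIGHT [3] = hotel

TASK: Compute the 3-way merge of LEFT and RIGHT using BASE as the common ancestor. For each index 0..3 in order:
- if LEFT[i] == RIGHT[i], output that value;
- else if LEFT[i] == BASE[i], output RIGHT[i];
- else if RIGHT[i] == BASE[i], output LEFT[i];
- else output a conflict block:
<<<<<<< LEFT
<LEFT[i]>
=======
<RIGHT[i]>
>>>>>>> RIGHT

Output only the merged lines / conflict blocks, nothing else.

Final LEFT:  [alpha, golf, foxtrot, golf]
Final RIGHT: [foxtrot, delta, foxtrot, hotel]
i=0: L=alpha, R=foxtrot=BASE -> take LEFT -> alpha
i=1: L=golf, R=delta=BASE -> take LEFT -> golf
i=2: L=foxtrot R=foxtrot -> agree -> foxtrot
i=3: L=golf, R=hotel=BASE -> take LEFT -> golf

Answer: alpha
golf
foxtrot
golf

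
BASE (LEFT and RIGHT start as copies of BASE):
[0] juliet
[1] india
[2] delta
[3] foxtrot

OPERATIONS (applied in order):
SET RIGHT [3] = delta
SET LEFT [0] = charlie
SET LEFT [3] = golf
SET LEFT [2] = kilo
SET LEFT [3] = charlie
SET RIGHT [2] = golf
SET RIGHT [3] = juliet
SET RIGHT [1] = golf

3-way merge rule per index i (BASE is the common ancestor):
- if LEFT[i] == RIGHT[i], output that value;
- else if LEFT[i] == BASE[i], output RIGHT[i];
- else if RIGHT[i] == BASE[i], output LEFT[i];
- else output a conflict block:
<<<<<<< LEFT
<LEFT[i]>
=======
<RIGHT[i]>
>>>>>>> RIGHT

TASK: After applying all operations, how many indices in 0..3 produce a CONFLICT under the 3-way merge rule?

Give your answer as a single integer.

Final LEFT:  [charlie, india, kilo, charlie]
Final RIGHT: [juliet, golf, golf, juliet]
i=0: L=charlie, R=juliet=BASE -> take LEFT -> charlie
i=1: L=india=BASE, R=golf -> take RIGHT -> golf
i=2: BASE=delta L=kilo R=golf all differ -> CONFLICT
i=3: BASE=foxtrot L=charlie R=juliet all differ -> CONFLICT
Conflict count: 2

Answer: 2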